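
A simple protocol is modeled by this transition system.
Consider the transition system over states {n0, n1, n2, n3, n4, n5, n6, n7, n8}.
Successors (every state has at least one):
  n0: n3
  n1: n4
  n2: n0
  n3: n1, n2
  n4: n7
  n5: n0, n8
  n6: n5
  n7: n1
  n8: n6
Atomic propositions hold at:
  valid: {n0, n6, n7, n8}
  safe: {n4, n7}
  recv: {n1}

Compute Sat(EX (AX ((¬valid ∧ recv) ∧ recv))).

Sat(¬valid) = {n1, n2, n3, n4, n5}
Sat(¬valid ∧ recv) = {n1}
Sat((¬valid ∧ recv) ∧ recv) = {n1}
Sat(AX ((¬valid ∧ recv) ∧ recv)) = {s : every successor in {n1}} = {n7}
Sat(EX (AX ((¬valid ∧ recv) ∧ recv))) = {s : some successor in {n7}} = {n4}

{n4}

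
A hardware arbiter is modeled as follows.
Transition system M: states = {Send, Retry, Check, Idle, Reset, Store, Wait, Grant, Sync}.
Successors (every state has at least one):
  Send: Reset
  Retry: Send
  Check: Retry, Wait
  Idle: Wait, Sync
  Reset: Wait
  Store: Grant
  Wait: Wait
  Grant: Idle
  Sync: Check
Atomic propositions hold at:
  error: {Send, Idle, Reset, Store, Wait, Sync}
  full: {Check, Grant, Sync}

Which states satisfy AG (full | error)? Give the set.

{Send, Reset, Wait}

Sat(full | error) = {Send, Check, Idle, Reset, Store, Wait, Grant, Sync}
AG (full | error): greatest fixpoint, start Z0 = {Send, Check, Idle, Reset, Store, Wait, Grant, Sync}, keep only states in Sat with every successor in Z. Z1 = {Send, Idle, Reset, Store, Wait, Grant, Sync}; Z2 = {Send, Idle, Reset, Store, Wait, Grant}; Z3 = {Send, Reset, Store, Wait, Grant}; Z4 = {Send, Reset, Store, Wait}; Z5 = {Send, Reset, Wait}; fixed.
Sat(AG (full | error)) = {Send, Reset, Wait}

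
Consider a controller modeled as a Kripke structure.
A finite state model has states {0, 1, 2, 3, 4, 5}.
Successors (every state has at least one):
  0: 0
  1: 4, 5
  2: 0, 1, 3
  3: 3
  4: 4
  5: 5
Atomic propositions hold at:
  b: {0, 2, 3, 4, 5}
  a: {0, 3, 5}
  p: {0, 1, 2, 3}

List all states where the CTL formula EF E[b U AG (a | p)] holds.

{0, 1, 2, 3, 5}

Sat(a | p) = {0, 1, 2, 3, 5}
AG (a | p): greatest fixpoint, start Z0 = {0, 1, 2, 3, 5}, keep only states in Sat with every successor in Z. Z1 = {0, 2, 3, 5}; Z2 = {0, 3, 5}; fixed.
Sat(AG (a | p)) = {0, 3, 5}
E[b U AG (a | p)]: least fixpoint, start Z0 = Sat(AG (a | p)) = {0, 3, 5}, add states in Sat(b) with some successor in Z. Z1 = {0, 2, 3, 5}; fixed.
Sat(E[b U AG (a | p)]) = {0, 2, 3, 5}
EF E[b U AG (a | p)]: least fixpoint, start Z0 = {0, 2, 3, 5}, add states with some successor in Z. Z1 = {0, 1, 2, 3, 5}; fixed.
Sat(EF E[b U AG (a | p)]) = {0, 1, 2, 3, 5}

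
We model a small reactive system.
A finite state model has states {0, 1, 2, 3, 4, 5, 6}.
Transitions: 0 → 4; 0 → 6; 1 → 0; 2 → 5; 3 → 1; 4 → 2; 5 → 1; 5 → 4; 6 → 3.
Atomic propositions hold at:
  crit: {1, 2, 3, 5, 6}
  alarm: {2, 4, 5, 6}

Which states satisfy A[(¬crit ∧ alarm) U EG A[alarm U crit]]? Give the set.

{2, 4, 5}

Sat(¬crit) = {0, 4}
Sat(¬crit ∧ alarm) = {4}
A[alarm U crit]: least fixpoint, start Z0 = Sat(crit) = {1, 2, 3, 5, 6}, add states in Sat(alarm) with every successor in Z. Z1 = {1, 2, 3, 4, 5, 6}; fixed.
Sat(A[alarm U crit]) = {1, 2, 3, 4, 5, 6}
EG A[alarm U crit]: greatest fixpoint, start Z0 = {1, 2, 3, 4, 5, 6}, keep only states in Sat with some successor in Z. Z1 = {2, 3, 4, 5, 6}; Z2 = {2, 4, 5, 6}; Z3 = {2, 4, 5}; fixed.
Sat(EG A[alarm U crit]) = {2, 4, 5}
A[(¬crit ∧ alarm) U EG A[alarm U crit]]: least fixpoint, start Z0 = Sat(EG A[alarm U crit]) = {2, 4, 5}, add states in Sat(¬crit ∧ alarm) with every successor in Z. Already a fixed point.
Sat(A[(¬crit ∧ alarm) U EG A[alarm U crit]]) = {2, 4, 5}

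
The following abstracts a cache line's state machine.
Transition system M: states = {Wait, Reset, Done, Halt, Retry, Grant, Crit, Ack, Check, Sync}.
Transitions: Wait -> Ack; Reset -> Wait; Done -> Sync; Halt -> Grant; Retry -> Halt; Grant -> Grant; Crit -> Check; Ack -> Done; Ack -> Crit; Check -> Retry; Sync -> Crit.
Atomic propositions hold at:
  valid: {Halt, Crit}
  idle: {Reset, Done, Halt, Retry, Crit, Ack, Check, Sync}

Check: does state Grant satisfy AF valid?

No

AF valid: least fixpoint, start Z0 = {Halt, Crit}, add states with every successor in Z. Z1 = {Halt, Retry, Crit, Sync}; Z2 = {Done, Halt, Retry, Crit, Check, Sync}; Z3 = {Done, Halt, Retry, Crit, Ack, Check, Sync}; Z4 = {Wait, Done, Halt, Retry, Crit, Ack, Check, Sync}; Z5 = {Wait, Reset, Done, Halt, Retry, Crit, Ack, Check, Sync}; fixed.
Sat(AF valid) = {Wait, Reset, Done, Halt, Retry, Crit, Ack, Check, Sync}
Grant ∉ Sat(AF valid) = {Wait, Reset, Done, Halt, Retry, Crit, Ack, Check, Sync}, so the formula does not hold at Grant.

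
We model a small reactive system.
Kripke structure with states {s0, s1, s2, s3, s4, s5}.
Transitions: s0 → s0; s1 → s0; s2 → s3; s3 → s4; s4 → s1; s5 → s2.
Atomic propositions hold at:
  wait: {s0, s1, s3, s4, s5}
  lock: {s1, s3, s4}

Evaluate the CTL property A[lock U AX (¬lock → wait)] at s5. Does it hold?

No

Sat(¬lock) = {s0, s2, s5}
Sat(¬lock → wait) = {s0, s1, s3, s4, s5}
Sat(AX (¬lock → wait)) = {s : every successor in {s0, s1, s3, s4, s5}} = {s0, s1, s2, s3, s4}
A[lock U AX (¬lock → wait)]: least fixpoint, start Z0 = Sat(AX (¬lock → wait)) = {s0, s1, s2, s3, s4}, add states in Sat(lock) with every successor in Z. Already a fixed point.
Sat(A[lock U AX (¬lock → wait)]) = {s0, s1, s2, s3, s4}
s5 ∉ Sat(A[lock U AX (¬lock → wait)]) = {s0, s1, s2, s3, s4}, so the formula does not hold at s5.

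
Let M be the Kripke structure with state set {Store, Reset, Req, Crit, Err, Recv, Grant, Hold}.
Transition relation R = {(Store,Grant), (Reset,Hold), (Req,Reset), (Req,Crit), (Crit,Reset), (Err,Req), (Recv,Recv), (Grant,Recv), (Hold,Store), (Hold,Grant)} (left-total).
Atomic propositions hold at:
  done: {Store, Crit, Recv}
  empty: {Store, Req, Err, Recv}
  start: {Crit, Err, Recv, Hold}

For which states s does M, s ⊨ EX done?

Sat(EX done) = {s : some successor in {Store, Crit, Recv}} = {Req, Recv, Grant, Hold}

{Req, Recv, Grant, Hold}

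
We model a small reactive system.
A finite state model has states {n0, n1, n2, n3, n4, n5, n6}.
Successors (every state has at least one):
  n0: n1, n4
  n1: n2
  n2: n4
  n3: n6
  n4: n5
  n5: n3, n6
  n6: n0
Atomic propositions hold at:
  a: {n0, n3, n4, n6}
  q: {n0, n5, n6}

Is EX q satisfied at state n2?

No

Sat(EX q) = {s : some successor in {n0, n5, n6}} = {n3, n4, n5, n6}
n2 ∉ Sat(EX q) = {n3, n4, n5, n6}, so the formula does not hold at n2.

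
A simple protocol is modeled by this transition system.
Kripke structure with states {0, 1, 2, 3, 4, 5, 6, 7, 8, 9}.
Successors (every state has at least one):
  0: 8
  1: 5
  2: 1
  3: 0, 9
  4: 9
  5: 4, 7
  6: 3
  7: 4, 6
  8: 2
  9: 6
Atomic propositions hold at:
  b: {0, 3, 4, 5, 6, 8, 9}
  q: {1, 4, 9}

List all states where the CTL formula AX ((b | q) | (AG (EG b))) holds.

Sat(b | q) = {0, 1, 3, 4, 5, 6, 8, 9}
EG b: greatest fixpoint, start Z0 = {0, 3, 4, 5, 6, 8, 9}, keep only states in Sat with some successor in Z. Z1 = {0, 3, 4, 5, 6, 9}; Z2 = {3, 4, 5, 6, 9}; fixed.
Sat(EG b) = {3, 4, 5, 6, 9}
AG (EG b): greatest fixpoint, start Z0 = {3, 4, 5, 6, 9}, keep only states in Sat with every successor in Z. Z1 = {4, 6, 9}; Z2 = {4, 9}; Z3 = {4}; Z4 = ∅; fixed.
Sat(AG (EG b)) = ∅
Sat((b | q) | (AG (EG b))) = {0, 1, 3, 4, 5, 6, 8, 9}
Sat(AX ((b | q) | (AG (EG b)))) = {s : every successor in {0, 1, 3, 4, 5, 6, 8, 9}} = {0, 1, 2, 3, 4, 6, 7, 9}

{0, 1, 2, 3, 4, 6, 7, 9}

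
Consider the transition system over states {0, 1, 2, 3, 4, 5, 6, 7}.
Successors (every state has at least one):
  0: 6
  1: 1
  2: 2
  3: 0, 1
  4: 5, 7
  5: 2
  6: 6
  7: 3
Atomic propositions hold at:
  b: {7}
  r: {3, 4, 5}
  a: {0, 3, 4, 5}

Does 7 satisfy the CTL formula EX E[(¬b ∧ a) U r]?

Sat(¬b) = {0, 1, 2, 3, 4, 5, 6}
Sat(¬b ∧ a) = {0, 3, 4, 5}
E[(¬b ∧ a) U r]: least fixpoint, start Z0 = Sat(r) = {3, 4, 5}, add states in Sat(¬b ∧ a) with some successor in Z. Already a fixed point.
Sat(E[(¬b ∧ a) U r]) = {3, 4, 5}
Sat(EX E[(¬b ∧ a) U r]) = {s : some successor in {3, 4, 5}} = {4, 7}
7 ∈ Sat(EX E[(¬b ∧ a) U r]) = {4, 7}, so the formula holds at 7.

Yes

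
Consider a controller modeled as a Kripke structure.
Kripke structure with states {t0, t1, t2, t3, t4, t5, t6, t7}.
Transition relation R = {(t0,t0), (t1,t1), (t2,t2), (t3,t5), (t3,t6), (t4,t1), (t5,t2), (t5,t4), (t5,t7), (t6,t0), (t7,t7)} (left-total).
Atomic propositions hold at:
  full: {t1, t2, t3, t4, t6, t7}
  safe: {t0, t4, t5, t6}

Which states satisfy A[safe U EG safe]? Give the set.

EG safe: greatest fixpoint, start Z0 = {t0, t4, t5, t6}, keep only states in Sat with some successor in Z. Z1 = {t0, t5, t6}; Z2 = {t0, t6}; fixed.
Sat(EG safe) = {t0, t6}
A[safe U EG safe]: least fixpoint, start Z0 = Sat(EG safe) = {t0, t6}, add states in Sat(safe) with every successor in Z. Already a fixed point.
Sat(A[safe U EG safe]) = {t0, t6}

{t0, t6}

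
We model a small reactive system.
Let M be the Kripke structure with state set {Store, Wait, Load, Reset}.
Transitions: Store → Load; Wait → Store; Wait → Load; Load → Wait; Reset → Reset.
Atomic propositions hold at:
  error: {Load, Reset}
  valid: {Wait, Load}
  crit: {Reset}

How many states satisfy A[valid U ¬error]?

3

Sat(¬error) = {Store, Wait}
A[valid U ¬error]: least fixpoint, start Z0 = Sat(¬error) = {Store, Wait}, add states in Sat(valid) with every successor in Z. Z1 = {Store, Wait, Load}; fixed.
Sat(A[valid U ¬error]) = {Store, Wait, Load}
|Sat(A[valid U ¬error])| = |{Store, Wait, Load}| = 3.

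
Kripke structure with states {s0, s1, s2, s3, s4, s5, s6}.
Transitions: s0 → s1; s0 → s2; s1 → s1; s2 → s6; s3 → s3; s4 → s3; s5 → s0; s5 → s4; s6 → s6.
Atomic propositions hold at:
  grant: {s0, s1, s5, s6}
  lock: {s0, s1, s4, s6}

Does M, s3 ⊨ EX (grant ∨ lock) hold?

No

Sat(grant ∨ lock) = {s0, s1, s4, s5, s6}
Sat(EX (grant ∨ lock)) = {s : some successor in {s0, s1, s4, s5, s6}} = {s0, s1, s2, s5, s6}
s3 ∉ Sat(EX (grant ∨ lock)) = {s0, s1, s2, s5, s6}, so the formula does not hold at s3.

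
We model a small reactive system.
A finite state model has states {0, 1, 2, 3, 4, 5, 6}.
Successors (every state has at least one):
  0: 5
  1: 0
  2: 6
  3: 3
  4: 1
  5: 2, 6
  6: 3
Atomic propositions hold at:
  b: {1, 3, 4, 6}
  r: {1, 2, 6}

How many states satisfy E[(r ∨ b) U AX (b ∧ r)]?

2

Sat(r ∨ b) = {1, 2, 3, 4, 6}
Sat(b ∧ r) = {1, 6}
Sat(AX (b ∧ r)) = {s : every successor in {1, 6}} = {2, 4}
E[(r ∨ b) U AX (b ∧ r)]: least fixpoint, start Z0 = Sat(AX (b ∧ r)) = {2, 4}, add states in Sat(r ∨ b) with some successor in Z. Already a fixed point.
Sat(E[(r ∨ b) U AX (b ∧ r)]) = {2, 4}
|Sat(E[(r ∨ b) U AX (b ∧ r)])| = |{2, 4}| = 2.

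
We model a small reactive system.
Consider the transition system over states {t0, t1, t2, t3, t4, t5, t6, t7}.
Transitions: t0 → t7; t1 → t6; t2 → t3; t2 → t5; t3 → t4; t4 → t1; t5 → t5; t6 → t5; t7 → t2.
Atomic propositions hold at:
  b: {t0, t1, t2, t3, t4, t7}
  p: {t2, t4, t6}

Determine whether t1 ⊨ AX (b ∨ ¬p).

No

Sat(¬p) = {t0, t1, t3, t5, t7}
Sat(b ∨ ¬p) = {t0, t1, t2, t3, t4, t5, t7}
Sat(AX (b ∨ ¬p)) = {s : every successor in {t0, t1, t2, t3, t4, t5, t7}} = {t0, t2, t3, t4, t5, t6, t7}
t1 ∉ Sat(AX (b ∨ ¬p)) = {t0, t2, t3, t4, t5, t6, t7}, so the formula does not hold at t1.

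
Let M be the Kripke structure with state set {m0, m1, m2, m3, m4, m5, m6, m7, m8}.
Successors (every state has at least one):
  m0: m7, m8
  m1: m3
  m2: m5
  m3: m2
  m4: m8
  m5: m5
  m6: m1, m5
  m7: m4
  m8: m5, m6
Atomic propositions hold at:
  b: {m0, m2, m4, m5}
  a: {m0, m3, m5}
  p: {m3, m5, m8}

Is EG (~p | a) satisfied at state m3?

Yes

Sat(~p) = {m0, m1, m2, m4, m6, m7}
Sat(~p | a) = {m0, m1, m2, m3, m4, m5, m6, m7}
EG (~p | a): greatest fixpoint, start Z0 = {m0, m1, m2, m3, m4, m5, m6, m7}, keep only states in Sat with some successor in Z. Z1 = {m0, m1, m2, m3, m5, m6, m7}; Z2 = {m0, m1, m2, m3, m5, m6}; Z3 = {m1, m2, m3, m5, m6}; fixed.
Sat(EG (~p | a)) = {m1, m2, m3, m5, m6}
m3 ∈ Sat(EG (~p | a)) = {m1, m2, m3, m5, m6}, so the formula holds at m3.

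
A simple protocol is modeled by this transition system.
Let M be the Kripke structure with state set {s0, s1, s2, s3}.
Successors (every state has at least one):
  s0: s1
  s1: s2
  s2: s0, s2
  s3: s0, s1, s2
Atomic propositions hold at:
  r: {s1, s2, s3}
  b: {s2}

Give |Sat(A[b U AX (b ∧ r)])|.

1

Sat(b ∧ r) = {s2}
Sat(AX (b ∧ r)) = {s : every successor in {s2}} = {s1}
A[b U AX (b ∧ r)]: least fixpoint, start Z0 = Sat(AX (b ∧ r)) = {s1}, add states in Sat(b) with every successor in Z. Already a fixed point.
Sat(A[b U AX (b ∧ r)]) = {s1}
|Sat(A[b U AX (b ∧ r)])| = |{s1}| = 1.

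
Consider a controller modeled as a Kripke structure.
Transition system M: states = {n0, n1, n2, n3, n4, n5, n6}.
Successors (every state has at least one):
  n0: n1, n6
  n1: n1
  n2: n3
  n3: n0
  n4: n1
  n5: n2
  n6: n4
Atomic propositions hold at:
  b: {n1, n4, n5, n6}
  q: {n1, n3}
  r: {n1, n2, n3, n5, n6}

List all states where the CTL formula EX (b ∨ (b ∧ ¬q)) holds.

{n0, n1, n4, n6}

Sat(¬q) = {n0, n2, n4, n5, n6}
Sat(b ∧ ¬q) = {n4, n5, n6}
Sat(b ∨ (b ∧ ¬q)) = {n1, n4, n5, n6}
Sat(EX (b ∨ (b ∧ ¬q))) = {s : some successor in {n1, n4, n5, n6}} = {n0, n1, n4, n6}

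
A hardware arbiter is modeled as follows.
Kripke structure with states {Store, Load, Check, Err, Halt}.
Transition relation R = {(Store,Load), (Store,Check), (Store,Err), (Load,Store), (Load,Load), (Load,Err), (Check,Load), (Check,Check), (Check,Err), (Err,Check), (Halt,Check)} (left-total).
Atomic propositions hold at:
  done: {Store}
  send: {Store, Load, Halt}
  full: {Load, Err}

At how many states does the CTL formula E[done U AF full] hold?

AF full: least fixpoint, start Z0 = {Load, Err}, add states with every successor in Z. Already a fixed point.
Sat(AF full) = {Load, Err}
E[done U AF full]: least fixpoint, start Z0 = Sat(AF full) = {Load, Err}, add states in Sat(done) with some successor in Z. Z1 = {Store, Load, Err}; fixed.
Sat(E[done U AF full]) = {Store, Load, Err}
|Sat(E[done U AF full])| = |{Store, Load, Err}| = 3.

3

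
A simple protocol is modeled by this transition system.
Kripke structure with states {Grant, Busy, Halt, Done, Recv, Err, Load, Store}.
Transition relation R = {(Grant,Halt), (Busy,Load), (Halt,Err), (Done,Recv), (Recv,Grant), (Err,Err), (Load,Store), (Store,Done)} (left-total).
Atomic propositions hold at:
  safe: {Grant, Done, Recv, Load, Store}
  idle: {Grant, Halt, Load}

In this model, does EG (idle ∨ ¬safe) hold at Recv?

Sat(¬safe) = {Busy, Halt, Err}
Sat(idle ∨ ¬safe) = {Grant, Busy, Halt, Err, Load}
EG (idle ∨ ¬safe): greatest fixpoint, start Z0 = {Grant, Busy, Halt, Err, Load}, keep only states in Sat with some successor in Z. Z1 = {Grant, Busy, Halt, Err}; Z2 = {Grant, Halt, Err}; fixed.
Sat(EG (idle ∨ ¬safe)) = {Grant, Halt, Err}
Recv ∉ Sat(EG (idle ∨ ¬safe)) = {Grant, Halt, Err}, so the formula does not hold at Recv.

No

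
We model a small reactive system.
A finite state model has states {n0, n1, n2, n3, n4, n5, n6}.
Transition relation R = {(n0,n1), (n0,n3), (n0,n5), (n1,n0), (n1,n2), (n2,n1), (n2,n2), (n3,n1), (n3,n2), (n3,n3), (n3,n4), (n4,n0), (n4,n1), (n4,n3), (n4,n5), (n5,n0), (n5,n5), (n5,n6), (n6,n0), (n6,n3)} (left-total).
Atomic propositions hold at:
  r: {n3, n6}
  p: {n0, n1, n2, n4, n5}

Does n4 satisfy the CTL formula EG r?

No

EG r: greatest fixpoint, start Z0 = {n3, n6}, keep only states in Sat with some successor in Z. Already a fixed point.
Sat(EG r) = {n3, n6}
n4 ∉ Sat(EG r) = {n3, n6}, so the formula does not hold at n4.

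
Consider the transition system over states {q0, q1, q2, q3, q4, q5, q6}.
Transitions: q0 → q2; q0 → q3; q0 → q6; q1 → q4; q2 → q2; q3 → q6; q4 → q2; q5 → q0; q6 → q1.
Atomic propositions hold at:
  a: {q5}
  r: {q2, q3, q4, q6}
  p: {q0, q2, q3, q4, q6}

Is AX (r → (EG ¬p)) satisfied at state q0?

Sat(¬p) = {q1, q5}
EG ¬p: greatest fixpoint, start Z0 = {q1, q5}, keep only states in Sat with some successor in Z. Z1 = ∅; fixed.
Sat(EG ¬p) = ∅
Sat(r → (EG ¬p)) = {q0, q1, q5}
Sat(AX (r → (EG ¬p))) = {s : every successor in {q0, q1, q5}} = {q5, q6}
q0 ∉ Sat(AX (r → (EG ¬p))) = {q5, q6}, so the formula does not hold at q0.

No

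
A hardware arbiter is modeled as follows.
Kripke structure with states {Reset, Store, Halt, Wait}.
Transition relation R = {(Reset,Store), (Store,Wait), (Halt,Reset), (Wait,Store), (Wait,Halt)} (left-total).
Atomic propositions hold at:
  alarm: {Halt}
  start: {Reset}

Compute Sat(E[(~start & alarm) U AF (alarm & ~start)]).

Sat(~start) = {Store, Halt, Wait}
Sat(~start & alarm) = {Halt}
Sat(alarm & ~start) = {Halt}
AF (alarm & ~start): least fixpoint, start Z0 = {Halt}, add states with every successor in Z. Already a fixed point.
Sat(AF (alarm & ~start)) = {Halt}
E[(~start & alarm) U AF (alarm & ~start)]: least fixpoint, start Z0 = Sat(AF (alarm & ~start)) = {Halt}, add states in Sat(~start & alarm) with some successor in Z. Already a fixed point.
Sat(E[(~start & alarm) U AF (alarm & ~start)]) = {Halt}

{Halt}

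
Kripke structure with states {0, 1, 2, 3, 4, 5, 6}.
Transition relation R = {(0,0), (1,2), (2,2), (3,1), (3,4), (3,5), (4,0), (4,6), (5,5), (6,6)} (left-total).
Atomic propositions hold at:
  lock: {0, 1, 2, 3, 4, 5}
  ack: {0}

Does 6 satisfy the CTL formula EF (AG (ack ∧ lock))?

No

Sat(ack ∧ lock) = {0}
AG (ack ∧ lock): greatest fixpoint, start Z0 = {0}, keep only states in Sat with every successor in Z. Already a fixed point.
Sat(AG (ack ∧ lock)) = {0}
EF (AG (ack ∧ lock)): least fixpoint, start Z0 = {0}, add states with some successor in Z. Z1 = {0, 4}; Z2 = {0, 3, 4}; fixed.
Sat(EF (AG (ack ∧ lock))) = {0, 3, 4}
6 ∉ Sat(EF (AG (ack ∧ lock))) = {0, 3, 4}, so the formula does not hold at 6.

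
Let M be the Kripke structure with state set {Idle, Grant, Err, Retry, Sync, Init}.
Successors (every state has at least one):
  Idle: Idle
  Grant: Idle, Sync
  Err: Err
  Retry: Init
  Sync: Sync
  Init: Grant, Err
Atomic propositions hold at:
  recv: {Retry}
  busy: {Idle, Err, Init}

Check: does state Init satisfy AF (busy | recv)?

Yes

Sat(busy | recv) = {Idle, Err, Retry, Init}
AF (busy | recv): least fixpoint, start Z0 = {Idle, Err, Retry, Init}, add states with every successor in Z. Already a fixed point.
Sat(AF (busy | recv)) = {Idle, Err, Retry, Init}
Init ∈ Sat(AF (busy | recv)) = {Idle, Err, Retry, Init}, so the formula holds at Init.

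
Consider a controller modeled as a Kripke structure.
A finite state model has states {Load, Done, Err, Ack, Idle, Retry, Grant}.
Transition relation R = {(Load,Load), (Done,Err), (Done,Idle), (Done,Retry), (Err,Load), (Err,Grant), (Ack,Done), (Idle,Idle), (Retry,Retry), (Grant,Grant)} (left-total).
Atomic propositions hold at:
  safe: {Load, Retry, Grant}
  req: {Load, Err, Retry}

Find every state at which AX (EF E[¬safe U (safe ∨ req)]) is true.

Sat(¬safe) = {Done, Err, Ack, Idle}
Sat(safe ∨ req) = {Load, Err, Retry, Grant}
E[¬safe U (safe ∨ req)]: least fixpoint, start Z0 = Sat((safe ∨ req)) = {Load, Err, Retry, Grant}, add states in Sat(¬safe) with some successor in Z. Z1 = {Load, Done, Err, Retry, Grant}; Z2 = {Load, Done, Err, Ack, Retry, Grant}; fixed.
Sat(E[¬safe U (safe ∨ req)]) = {Load, Done, Err, Ack, Retry, Grant}
EF E[¬safe U (safe ∨ req)]: least fixpoint, start Z0 = {Load, Done, Err, Ack, Retry, Grant}, add states with some successor in Z. Already a fixed point.
Sat(EF E[¬safe U (safe ∨ req)]) = {Load, Done, Err, Ack, Retry, Grant}
Sat(AX (EF E[¬safe U (safe ∨ req)])) = {s : every successor in {Load, Done, Err, Ack, Retry, Grant}} = {Load, Err, Ack, Retry, Grant}

{Load, Err, Ack, Retry, Grant}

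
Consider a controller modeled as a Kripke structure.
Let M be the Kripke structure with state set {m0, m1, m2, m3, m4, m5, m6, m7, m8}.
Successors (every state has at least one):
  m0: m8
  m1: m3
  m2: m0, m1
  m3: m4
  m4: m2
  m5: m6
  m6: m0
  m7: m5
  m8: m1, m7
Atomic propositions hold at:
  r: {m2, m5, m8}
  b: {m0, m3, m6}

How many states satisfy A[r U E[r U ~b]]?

6

Sat(~b) = {m1, m2, m4, m5, m7, m8}
E[r U ~b]: least fixpoint, start Z0 = Sat(~b) = {m1, m2, m4, m5, m7, m8}, add states in Sat(r) with some successor in Z. Already a fixed point.
Sat(E[r U ~b]) = {m1, m2, m4, m5, m7, m8}
A[r U E[r U ~b]]: least fixpoint, start Z0 = Sat(E[r U ~b]) = {m1, m2, m4, m5, m7, m8}, add states in Sat(r) with every successor in Z. Already a fixed point.
Sat(A[r U E[r U ~b]]) = {m1, m2, m4, m5, m7, m8}
|Sat(A[r U E[r U ~b]])| = |{m1, m2, m4, m5, m7, m8}| = 6.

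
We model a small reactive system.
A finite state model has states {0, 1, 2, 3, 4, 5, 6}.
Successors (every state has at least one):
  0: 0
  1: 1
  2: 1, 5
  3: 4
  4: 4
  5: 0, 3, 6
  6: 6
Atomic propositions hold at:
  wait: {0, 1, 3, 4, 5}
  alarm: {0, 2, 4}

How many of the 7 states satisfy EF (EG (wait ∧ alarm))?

5

Sat(wait ∧ alarm) = {0, 4}
EG (wait ∧ alarm): greatest fixpoint, start Z0 = {0, 4}, keep only states in Sat with some successor in Z. Already a fixed point.
Sat(EG (wait ∧ alarm)) = {0, 4}
EF (EG (wait ∧ alarm)): least fixpoint, start Z0 = {0, 4}, add states with some successor in Z. Z1 = {0, 3, 4, 5}; Z2 = {0, 2, 3, 4, 5}; fixed.
Sat(EF (EG (wait ∧ alarm))) = {0, 2, 3, 4, 5}
|Sat(EF (EG (wait ∧ alarm)))| = |{0, 2, 3, 4, 5}| = 5.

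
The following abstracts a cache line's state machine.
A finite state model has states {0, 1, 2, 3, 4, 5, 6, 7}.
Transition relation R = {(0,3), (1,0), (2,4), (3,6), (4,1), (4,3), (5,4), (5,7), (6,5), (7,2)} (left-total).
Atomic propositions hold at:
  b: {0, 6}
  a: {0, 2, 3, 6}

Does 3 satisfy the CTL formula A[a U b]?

Yes

A[a U b]: least fixpoint, start Z0 = Sat(b) = {0, 6}, add states in Sat(a) with every successor in Z. Z1 = {0, 3, 6}; fixed.
Sat(A[a U b]) = {0, 3, 6}
3 ∈ Sat(A[a U b]) = {0, 3, 6}, so the formula holds at 3.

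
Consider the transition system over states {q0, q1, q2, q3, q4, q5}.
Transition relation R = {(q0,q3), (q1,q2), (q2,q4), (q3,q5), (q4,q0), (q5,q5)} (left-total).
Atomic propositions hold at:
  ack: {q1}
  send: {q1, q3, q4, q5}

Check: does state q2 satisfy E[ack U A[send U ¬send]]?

Sat(¬send) = {q0, q2}
A[send U ¬send]: least fixpoint, start Z0 = Sat(¬send) = {q0, q2}, add states in Sat(send) with every successor in Z. Z1 = {q0, q1, q2, q4}; fixed.
Sat(A[send U ¬send]) = {q0, q1, q2, q4}
E[ack U A[send U ¬send]]: least fixpoint, start Z0 = Sat(A[send U ¬send]) = {q0, q1, q2, q4}, add states in Sat(ack) with some successor in Z. Already a fixed point.
Sat(E[ack U A[send U ¬send]]) = {q0, q1, q2, q4}
q2 ∈ Sat(E[ack U A[send U ¬send]]) = {q0, q1, q2, q4}, so the formula holds at q2.

Yes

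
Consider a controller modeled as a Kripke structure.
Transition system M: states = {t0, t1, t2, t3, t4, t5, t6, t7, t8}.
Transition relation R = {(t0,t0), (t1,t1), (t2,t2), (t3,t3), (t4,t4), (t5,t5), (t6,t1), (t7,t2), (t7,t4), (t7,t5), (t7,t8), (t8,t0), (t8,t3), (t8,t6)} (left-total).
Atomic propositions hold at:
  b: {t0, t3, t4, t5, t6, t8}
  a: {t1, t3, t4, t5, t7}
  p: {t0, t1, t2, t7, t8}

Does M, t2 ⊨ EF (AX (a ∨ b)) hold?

No

Sat(a ∨ b) = {t0, t1, t3, t4, t5, t6, t7, t8}
Sat(AX (a ∨ b)) = {s : every successor in {t0, t1, t3, t4, t5, t6, t7, t8}} = {t0, t1, t3, t4, t5, t6, t8}
EF (AX (a ∨ b)): least fixpoint, start Z0 = {t0, t1, t3, t4, t5, t6, t8}, add states with some successor in Z. Z1 = {t0, t1, t3, t4, t5, t6, t7, t8}; fixed.
Sat(EF (AX (a ∨ b))) = {t0, t1, t3, t4, t5, t6, t7, t8}
t2 ∉ Sat(EF (AX (a ∨ b))) = {t0, t1, t3, t4, t5, t6, t7, t8}, so the formula does not hold at t2.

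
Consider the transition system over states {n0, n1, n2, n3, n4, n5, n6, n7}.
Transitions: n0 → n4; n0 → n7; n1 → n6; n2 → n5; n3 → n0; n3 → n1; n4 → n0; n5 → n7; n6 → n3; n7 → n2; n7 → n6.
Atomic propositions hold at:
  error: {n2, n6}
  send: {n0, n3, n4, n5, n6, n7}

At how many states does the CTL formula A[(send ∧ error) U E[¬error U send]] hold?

Sat(send ∧ error) = {n6}
Sat(¬error) = {n0, n1, n3, n4, n5, n7}
E[¬error U send]: least fixpoint, start Z0 = Sat(send) = {n0, n3, n4, n5, n6, n7}, add states in Sat(¬error) with some successor in Z. Z1 = {n0, n1, n3, n4, n5, n6, n7}; fixed.
Sat(E[¬error U send]) = {n0, n1, n3, n4, n5, n6, n7}
A[(send ∧ error) U E[¬error U send]]: least fixpoint, start Z0 = Sat(E[¬error U send]) = {n0, n1, n3, n4, n5, n6, n7}, add states in Sat(send ∧ error) with every successor in Z. Already a fixed point.
Sat(A[(send ∧ error) U E[¬error U send]]) = {n0, n1, n3, n4, n5, n6, n7}
|Sat(A[(send ∧ error) U E[¬error U send]])| = |{n0, n1, n3, n4, n5, n6, n7}| = 7.

7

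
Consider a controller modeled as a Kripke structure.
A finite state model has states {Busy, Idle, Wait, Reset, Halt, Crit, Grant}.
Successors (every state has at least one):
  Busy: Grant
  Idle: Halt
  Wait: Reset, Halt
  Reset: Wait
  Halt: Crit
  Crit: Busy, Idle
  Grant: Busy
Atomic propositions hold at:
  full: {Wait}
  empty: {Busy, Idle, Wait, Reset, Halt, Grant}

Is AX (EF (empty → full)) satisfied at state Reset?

Yes

Sat(empty → full) = {Wait, Crit}
EF (empty → full): least fixpoint, start Z0 = {Wait, Crit}, add states with some successor in Z. Z1 = {Wait, Reset, Halt, Crit}; Z2 = {Idle, Wait, Reset, Halt, Crit}; fixed.
Sat(EF (empty → full)) = {Idle, Wait, Reset, Halt, Crit}
Sat(AX (EF (empty → full))) = {s : every successor in {Idle, Wait, Reset, Halt, Crit}} = {Idle, Wait, Reset, Halt}
Reset ∈ Sat(AX (EF (empty → full))) = {Idle, Wait, Reset, Halt}, so the formula holds at Reset.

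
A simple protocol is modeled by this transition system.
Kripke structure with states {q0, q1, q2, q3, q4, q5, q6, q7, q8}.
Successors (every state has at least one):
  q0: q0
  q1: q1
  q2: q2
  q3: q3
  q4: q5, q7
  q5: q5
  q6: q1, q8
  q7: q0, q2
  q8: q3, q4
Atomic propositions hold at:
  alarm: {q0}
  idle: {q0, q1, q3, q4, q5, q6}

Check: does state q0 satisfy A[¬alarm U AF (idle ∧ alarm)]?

Yes

Sat(¬alarm) = {q1, q2, q3, q4, q5, q6, q7, q8}
Sat(idle ∧ alarm) = {q0}
AF (idle ∧ alarm): least fixpoint, start Z0 = {q0}, add states with every successor in Z. Already a fixed point.
Sat(AF (idle ∧ alarm)) = {q0}
A[¬alarm U AF (idle ∧ alarm)]: least fixpoint, start Z0 = Sat(AF (idle ∧ alarm)) = {q0}, add states in Sat(¬alarm) with every successor in Z. Already a fixed point.
Sat(A[¬alarm U AF (idle ∧ alarm)]) = {q0}
q0 ∈ Sat(A[¬alarm U AF (idle ∧ alarm)]) = {q0}, so the formula holds at q0.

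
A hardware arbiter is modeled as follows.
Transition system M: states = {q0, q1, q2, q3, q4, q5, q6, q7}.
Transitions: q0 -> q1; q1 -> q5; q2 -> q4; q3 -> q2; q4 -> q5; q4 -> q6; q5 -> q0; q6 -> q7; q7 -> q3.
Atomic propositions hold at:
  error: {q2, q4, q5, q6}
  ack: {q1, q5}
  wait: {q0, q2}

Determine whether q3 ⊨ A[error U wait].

No

A[error U wait]: least fixpoint, start Z0 = Sat(wait) = {q0, q2}, add states in Sat(error) with every successor in Z. Z1 = {q0, q2, q5}; fixed.
Sat(A[error U wait]) = {q0, q2, q5}
q3 ∉ Sat(A[error U wait]) = {q0, q2, q5}, so the formula does not hold at q3.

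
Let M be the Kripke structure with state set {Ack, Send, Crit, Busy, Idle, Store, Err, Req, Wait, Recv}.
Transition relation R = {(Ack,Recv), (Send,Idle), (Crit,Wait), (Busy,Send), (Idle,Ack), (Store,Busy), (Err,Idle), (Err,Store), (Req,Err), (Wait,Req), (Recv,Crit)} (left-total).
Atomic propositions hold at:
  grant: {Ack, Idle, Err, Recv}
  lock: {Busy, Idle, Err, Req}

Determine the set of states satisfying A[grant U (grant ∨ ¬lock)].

{Ack, Send, Crit, Idle, Store, Err, Wait, Recv}

Sat(¬lock) = {Ack, Send, Crit, Store, Wait, Recv}
Sat(grant ∨ ¬lock) = {Ack, Send, Crit, Idle, Store, Err, Wait, Recv}
A[grant U (grant ∨ ¬lock)]: least fixpoint, start Z0 = Sat((grant ∨ ¬lock)) = {Ack, Send, Crit, Idle, Store, Err, Wait, Recv}, add states in Sat(grant) with every successor in Z. Already a fixed point.
Sat(A[grant U (grant ∨ ¬lock)]) = {Ack, Send, Crit, Idle, Store, Err, Wait, Recv}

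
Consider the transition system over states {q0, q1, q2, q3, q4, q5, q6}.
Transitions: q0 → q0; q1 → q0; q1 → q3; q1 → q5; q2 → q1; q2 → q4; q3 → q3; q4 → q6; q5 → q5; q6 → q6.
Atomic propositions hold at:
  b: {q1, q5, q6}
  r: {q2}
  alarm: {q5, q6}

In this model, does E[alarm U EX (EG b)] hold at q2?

EG b: greatest fixpoint, start Z0 = {q1, q5, q6}, keep only states in Sat with some successor in Z. Already a fixed point.
Sat(EG b) = {q1, q5, q6}
Sat(EX (EG b)) = {s : some successor in {q1, q5, q6}} = {q1, q2, q4, q5, q6}
E[alarm U EX (EG b)]: least fixpoint, start Z0 = Sat(EX (EG b)) = {q1, q2, q4, q5, q6}, add states in Sat(alarm) with some successor in Z. Already a fixed point.
Sat(E[alarm U EX (EG b)]) = {q1, q2, q4, q5, q6}
q2 ∈ Sat(E[alarm U EX (EG b)]) = {q1, q2, q4, q5, q6}, so the formula holds at q2.

Yes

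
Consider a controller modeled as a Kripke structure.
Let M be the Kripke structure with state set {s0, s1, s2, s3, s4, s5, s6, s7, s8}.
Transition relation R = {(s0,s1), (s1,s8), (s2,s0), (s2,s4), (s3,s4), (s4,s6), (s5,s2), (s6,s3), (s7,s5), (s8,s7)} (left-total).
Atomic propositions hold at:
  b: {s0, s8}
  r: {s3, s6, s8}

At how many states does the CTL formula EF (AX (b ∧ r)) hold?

6

Sat(b ∧ r) = {s8}
Sat(AX (b ∧ r)) = {s : every successor in {s8}} = {s1}
EF (AX (b ∧ r)): least fixpoint, start Z0 = {s1}, add states with some successor in Z. Z1 = {s0, s1}; Z2 = {s0, s1, s2}; Z3 = {s0, s1, s2, s5}; Z4 = {s0, s1, s2, s5, s7}; Z5 = {s0, s1, s2, s5, s7, s8}; fixed.
Sat(EF (AX (b ∧ r))) = {s0, s1, s2, s5, s7, s8}
|Sat(EF (AX (b ∧ r)))| = |{s0, s1, s2, s5, s7, s8}| = 6.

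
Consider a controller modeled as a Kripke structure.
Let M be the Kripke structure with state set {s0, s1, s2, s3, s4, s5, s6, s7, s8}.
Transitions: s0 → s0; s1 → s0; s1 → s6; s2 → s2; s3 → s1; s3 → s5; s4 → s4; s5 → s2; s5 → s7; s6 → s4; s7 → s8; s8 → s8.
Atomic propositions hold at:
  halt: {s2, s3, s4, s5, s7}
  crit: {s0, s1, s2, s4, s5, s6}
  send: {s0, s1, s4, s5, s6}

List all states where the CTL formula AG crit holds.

AG crit: greatest fixpoint, start Z0 = {s0, s1, s2, s4, s5, s6}, keep only states in Sat with every successor in Z. Z1 = {s0, s1, s2, s4, s6}; fixed.
Sat(AG crit) = {s0, s1, s2, s4, s6}

{s0, s1, s2, s4, s6}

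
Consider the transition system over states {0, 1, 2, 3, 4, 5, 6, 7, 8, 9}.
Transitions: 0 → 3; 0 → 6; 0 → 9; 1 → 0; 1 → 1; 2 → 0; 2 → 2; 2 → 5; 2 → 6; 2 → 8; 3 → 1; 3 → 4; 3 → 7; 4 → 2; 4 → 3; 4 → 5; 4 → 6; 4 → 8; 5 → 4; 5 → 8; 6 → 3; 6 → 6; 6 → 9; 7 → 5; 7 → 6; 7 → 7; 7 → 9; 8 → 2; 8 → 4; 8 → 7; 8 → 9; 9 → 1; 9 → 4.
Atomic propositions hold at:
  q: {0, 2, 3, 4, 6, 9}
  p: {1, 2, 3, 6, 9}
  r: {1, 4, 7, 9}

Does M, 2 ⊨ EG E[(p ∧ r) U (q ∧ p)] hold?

Sat(p ∧ r) = {1, 9}
Sat(q ∧ p) = {2, 3, 6, 9}
E[(p ∧ r) U (q ∧ p)]: least fixpoint, start Z0 = Sat((q ∧ p)) = {2, 3, 6, 9}, add states in Sat(p ∧ r) with some successor in Z. Already a fixed point.
Sat(E[(p ∧ r) U (q ∧ p)]) = {2, 3, 6, 9}
EG E[(p ∧ r) U (q ∧ p)]: greatest fixpoint, start Z0 = {2, 3, 6, 9}, keep only states in Sat with some successor in Z. Z1 = {2, 6}; fixed.
Sat(EG E[(p ∧ r) U (q ∧ p)]) = {2, 6}
2 ∈ Sat(EG E[(p ∧ r) U (q ∧ p)]) = {2, 6}, so the formula holds at 2.

Yes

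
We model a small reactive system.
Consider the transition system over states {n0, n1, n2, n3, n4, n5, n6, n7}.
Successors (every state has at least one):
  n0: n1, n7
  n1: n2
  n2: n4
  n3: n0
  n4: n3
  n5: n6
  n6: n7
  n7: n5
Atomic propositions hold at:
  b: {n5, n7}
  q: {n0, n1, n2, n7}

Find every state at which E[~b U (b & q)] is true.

Sat(~b) = {n0, n1, n2, n3, n4, n6}
Sat(b & q) = {n7}
E[~b U (b & q)]: least fixpoint, start Z0 = Sat((b & q)) = {n7}, add states in Sat(~b) with some successor in Z. Z1 = {n0, n6, n7}; Z2 = {n0, n3, n6, n7}; Z3 = {n0, n3, n4, n6, n7}; Z4 = {n0, n2, n3, n4, n6, n7}; Z5 = {n0, n1, n2, n3, n4, n6, n7}; fixed.
Sat(E[~b U (b & q)]) = {n0, n1, n2, n3, n4, n6, n7}

{n0, n1, n2, n3, n4, n6, n7}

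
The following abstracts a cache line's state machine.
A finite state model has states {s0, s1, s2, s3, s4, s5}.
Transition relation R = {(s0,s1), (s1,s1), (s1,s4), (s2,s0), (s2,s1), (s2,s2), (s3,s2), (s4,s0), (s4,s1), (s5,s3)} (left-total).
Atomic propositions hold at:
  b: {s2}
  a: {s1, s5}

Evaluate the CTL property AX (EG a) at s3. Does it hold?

No

EG a: greatest fixpoint, start Z0 = {s1, s5}, keep only states in Sat with some successor in Z. Z1 = {s1}; fixed.
Sat(EG a) = {s1}
Sat(AX (EG a)) = {s : every successor in {s1}} = {s0}
s3 ∉ Sat(AX (EG a)) = {s0}, so the formula does not hold at s3.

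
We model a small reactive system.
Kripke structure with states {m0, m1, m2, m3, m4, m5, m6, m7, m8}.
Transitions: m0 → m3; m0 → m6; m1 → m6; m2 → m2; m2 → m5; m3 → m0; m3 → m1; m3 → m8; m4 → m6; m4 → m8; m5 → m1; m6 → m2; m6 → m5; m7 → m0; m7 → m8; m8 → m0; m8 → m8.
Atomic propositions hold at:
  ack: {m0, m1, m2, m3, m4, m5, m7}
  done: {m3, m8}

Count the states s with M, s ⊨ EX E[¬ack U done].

Sat(¬ack) = {m6, m8}
E[¬ack U done]: least fixpoint, start Z0 = Sat(done) = {m3, m8}, add states in Sat(¬ack) with some successor in Z. Already a fixed point.
Sat(E[¬ack U done]) = {m3, m8}
Sat(EX E[¬ack U done]) = {s : some successor in {m3, m8}} = {m0, m3, m4, m7, m8}
|Sat(EX E[¬ack U done])| = |{m0, m3, m4, m7, m8}| = 5.

5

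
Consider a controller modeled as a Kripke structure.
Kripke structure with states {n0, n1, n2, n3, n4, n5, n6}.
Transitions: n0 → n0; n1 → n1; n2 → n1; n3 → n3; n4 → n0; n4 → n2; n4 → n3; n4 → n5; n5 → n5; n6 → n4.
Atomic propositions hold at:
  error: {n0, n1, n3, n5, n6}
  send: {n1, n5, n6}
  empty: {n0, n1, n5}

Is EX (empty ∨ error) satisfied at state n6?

No

Sat(empty ∨ error) = {n0, n1, n3, n5, n6}
Sat(EX (empty ∨ error)) = {s : some successor in {n0, n1, n3, n5, n6}} = {n0, n1, n2, n3, n4, n5}
n6 ∉ Sat(EX (empty ∨ error)) = {n0, n1, n2, n3, n4, n5}, so the formula does not hold at n6.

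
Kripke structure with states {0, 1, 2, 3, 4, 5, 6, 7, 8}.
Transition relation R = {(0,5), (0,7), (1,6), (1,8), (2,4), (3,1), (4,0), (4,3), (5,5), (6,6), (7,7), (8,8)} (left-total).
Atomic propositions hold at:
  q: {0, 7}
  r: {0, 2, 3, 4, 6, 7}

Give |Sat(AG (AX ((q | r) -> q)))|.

4

Sat(q | r) = {0, 2, 3, 4, 6, 7}
Sat((q | r) -> q) = {0, 1, 5, 7, 8}
Sat(AX ((q | r) -> q)) = {s : every successor in {0, 1, 5, 7, 8}} = {0, 3, 5, 7, 8}
AG (AX ((q | r) -> q)): greatest fixpoint, start Z0 = {0, 3, 5, 7, 8}, keep only states in Sat with every successor in Z. Z1 = {0, 5, 7, 8}; fixed.
Sat(AG (AX ((q | r) -> q))) = {0, 5, 7, 8}
|Sat(AG (AX ((q | r) -> q)))| = |{0, 5, 7, 8}| = 4.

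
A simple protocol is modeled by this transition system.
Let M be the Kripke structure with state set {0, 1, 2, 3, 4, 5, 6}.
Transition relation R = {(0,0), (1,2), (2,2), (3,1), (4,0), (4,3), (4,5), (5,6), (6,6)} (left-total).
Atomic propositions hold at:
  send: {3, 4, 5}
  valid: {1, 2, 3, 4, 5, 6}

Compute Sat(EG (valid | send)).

{1, 2, 3, 4, 5, 6}

Sat(valid | send) = {1, 2, 3, 4, 5, 6}
EG (valid | send): greatest fixpoint, start Z0 = {1, 2, 3, 4, 5, 6}, keep only states in Sat with some successor in Z. Already a fixed point.
Sat(EG (valid | send)) = {1, 2, 3, 4, 5, 6}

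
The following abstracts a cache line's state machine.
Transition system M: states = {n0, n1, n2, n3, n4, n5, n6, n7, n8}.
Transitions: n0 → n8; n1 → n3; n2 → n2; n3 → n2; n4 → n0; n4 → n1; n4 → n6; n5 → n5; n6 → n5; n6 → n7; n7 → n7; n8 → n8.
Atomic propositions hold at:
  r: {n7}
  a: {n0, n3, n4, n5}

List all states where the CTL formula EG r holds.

{n7}

EG r: greatest fixpoint, start Z0 = {n7}, keep only states in Sat with some successor in Z. Already a fixed point.
Sat(EG r) = {n7}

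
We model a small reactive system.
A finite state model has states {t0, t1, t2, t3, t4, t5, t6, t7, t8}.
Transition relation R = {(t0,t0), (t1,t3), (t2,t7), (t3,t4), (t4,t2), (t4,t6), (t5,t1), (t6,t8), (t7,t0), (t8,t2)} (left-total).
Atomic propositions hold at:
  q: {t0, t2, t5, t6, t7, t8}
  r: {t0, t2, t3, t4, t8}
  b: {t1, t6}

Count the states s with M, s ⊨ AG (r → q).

5

Sat(r → q) = {t0, t1, t2, t5, t6, t7, t8}
AG (r → q): greatest fixpoint, start Z0 = {t0, t1, t2, t5, t6, t7, t8}, keep only states in Sat with every successor in Z. Z1 = {t0, t2, t5, t6, t7, t8}; Z2 = {t0, t2, t6, t7, t8}; fixed.
Sat(AG (r → q)) = {t0, t2, t6, t7, t8}
|Sat(AG (r → q))| = |{t0, t2, t6, t7, t8}| = 5.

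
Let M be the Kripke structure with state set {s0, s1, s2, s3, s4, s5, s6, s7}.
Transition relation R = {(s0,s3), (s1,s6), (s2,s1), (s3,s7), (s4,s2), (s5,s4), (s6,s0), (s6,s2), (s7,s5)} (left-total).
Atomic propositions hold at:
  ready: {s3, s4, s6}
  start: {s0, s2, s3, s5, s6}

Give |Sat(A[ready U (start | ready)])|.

6

Sat(start | ready) = {s0, s2, s3, s4, s5, s6}
A[ready U (start | ready)]: least fixpoint, start Z0 = Sat((start | ready)) = {s0, s2, s3, s4, s5, s6}, add states in Sat(ready) with every successor in Z. Already a fixed point.
Sat(A[ready U (start | ready)]) = {s0, s2, s3, s4, s5, s6}
|Sat(A[ready U (start | ready)])| = |{s0, s2, s3, s4, s5, s6}| = 6.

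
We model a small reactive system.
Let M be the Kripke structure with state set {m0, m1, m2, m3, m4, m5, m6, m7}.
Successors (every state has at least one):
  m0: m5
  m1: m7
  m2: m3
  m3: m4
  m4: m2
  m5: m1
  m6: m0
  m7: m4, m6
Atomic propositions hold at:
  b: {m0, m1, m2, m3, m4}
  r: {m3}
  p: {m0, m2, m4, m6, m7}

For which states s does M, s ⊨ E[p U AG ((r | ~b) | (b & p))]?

{m2, m3, m4, m7}

Sat(~b) = {m5, m6, m7}
Sat(r | ~b) = {m3, m5, m6, m7}
Sat(b & p) = {m0, m2, m4}
Sat((r | ~b) | (b & p)) = {m0, m2, m3, m4, m5, m6, m7}
AG ((r | ~b) | (b & p)): greatest fixpoint, start Z0 = {m0, m2, m3, m4, m5, m6, m7}, keep only states in Sat with every successor in Z. Z1 = {m0, m2, m3, m4, m6, m7}; Z2 = {m2, m3, m4, m6, m7}; Z3 = {m2, m3, m4, m7}; Z4 = {m2, m3, m4}; fixed.
Sat(AG ((r | ~b) | (b & p))) = {m2, m3, m4}
E[p U AG ((r | ~b) | (b & p))]: least fixpoint, start Z0 = Sat(AG ((r | ~b) | (b & p))) = {m2, m3, m4}, add states in Sat(p) with some successor in Z. Z1 = {m2, m3, m4, m7}; fixed.
Sat(E[p U AG ((r | ~b) | (b & p))]) = {m2, m3, m4, m7}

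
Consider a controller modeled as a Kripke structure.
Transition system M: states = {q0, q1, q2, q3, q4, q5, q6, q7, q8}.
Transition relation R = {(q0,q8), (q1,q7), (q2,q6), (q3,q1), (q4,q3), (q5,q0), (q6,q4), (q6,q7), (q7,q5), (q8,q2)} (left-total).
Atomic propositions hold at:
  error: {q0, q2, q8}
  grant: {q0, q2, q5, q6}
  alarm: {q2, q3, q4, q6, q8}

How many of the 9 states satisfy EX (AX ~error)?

Sat(~error) = {q1, q3, q4, q5, q6, q7}
Sat(AX ~error) = {s : every successor in {q1, q3, q4, q5, q6, q7}} = {q1, q2, q3, q4, q6, q7}
Sat(EX (AX ~error)) = {s : some successor in {q1, q2, q3, q4, q6, q7}} = {q1, q2, q3, q4, q6, q8}
|Sat(EX (AX ~error))| = |{q1, q2, q3, q4, q6, q8}| = 6.

6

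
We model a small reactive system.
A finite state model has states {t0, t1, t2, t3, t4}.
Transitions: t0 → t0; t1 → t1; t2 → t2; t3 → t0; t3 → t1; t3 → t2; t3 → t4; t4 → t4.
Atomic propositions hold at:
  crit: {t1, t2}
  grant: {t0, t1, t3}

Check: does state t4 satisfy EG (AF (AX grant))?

Sat(AX grant) = {s : every successor in {t0, t1, t3}} = {t0, t1}
AF (AX grant): least fixpoint, start Z0 = {t0, t1}, add states with every successor in Z. Already a fixed point.
Sat(AF (AX grant)) = {t0, t1}
EG (AF (AX grant)): greatest fixpoint, start Z0 = {t0, t1}, keep only states in Sat with some successor in Z. Already a fixed point.
Sat(EG (AF (AX grant))) = {t0, t1}
t4 ∉ Sat(EG (AF (AX grant))) = {t0, t1}, so the formula does not hold at t4.

No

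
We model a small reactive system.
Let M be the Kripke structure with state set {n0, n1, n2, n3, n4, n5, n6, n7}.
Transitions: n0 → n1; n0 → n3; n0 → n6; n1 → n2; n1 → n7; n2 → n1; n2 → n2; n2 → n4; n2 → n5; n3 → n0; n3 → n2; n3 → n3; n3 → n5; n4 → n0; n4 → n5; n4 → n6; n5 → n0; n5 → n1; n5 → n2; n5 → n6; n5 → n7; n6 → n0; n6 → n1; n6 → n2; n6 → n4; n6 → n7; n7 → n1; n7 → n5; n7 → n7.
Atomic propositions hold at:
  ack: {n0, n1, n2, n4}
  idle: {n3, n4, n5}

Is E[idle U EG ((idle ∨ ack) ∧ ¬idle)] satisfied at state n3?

Yes

Sat(idle ∨ ack) = {n0, n1, n2, n3, n4, n5}
Sat(¬idle) = {n0, n1, n2, n6, n7}
Sat((idle ∨ ack) ∧ ¬idle) = {n0, n1, n2}
EG ((idle ∨ ack) ∧ ¬idle): greatest fixpoint, start Z0 = {n0, n1, n2}, keep only states in Sat with some successor in Z. Already a fixed point.
Sat(EG ((idle ∨ ack) ∧ ¬idle)) = {n0, n1, n2}
E[idle U EG ((idle ∨ ack) ∧ ¬idle)]: least fixpoint, start Z0 = Sat(EG ((idle ∨ ack) ∧ ¬idle)) = {n0, n1, n2}, add states in Sat(idle) with some successor in Z. Z1 = {n0, n1, n2, n3, n4, n5}; fixed.
Sat(E[idle U EG ((idle ∨ ack) ∧ ¬idle)]) = {n0, n1, n2, n3, n4, n5}
n3 ∈ Sat(E[idle U EG ((idle ∨ ack) ∧ ¬idle)]) = {n0, n1, n2, n3, n4, n5}, so the formula holds at n3.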